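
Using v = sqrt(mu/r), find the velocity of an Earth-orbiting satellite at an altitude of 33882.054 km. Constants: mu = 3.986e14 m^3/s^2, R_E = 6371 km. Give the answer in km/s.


r = R_E + alt = 6371.0 + 33882.054 = 40253.0540 km = 4.0253054e+07 m
v = sqrt(mu/r) = sqrt(3.986e14 / 4.0253054e+07) = 3146.8006 m/s = 3.1468 km/s

3.1468 km/s


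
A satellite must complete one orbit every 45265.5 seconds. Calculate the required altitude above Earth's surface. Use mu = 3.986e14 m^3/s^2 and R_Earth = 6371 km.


T = 45265.5 s
r = (mu*T^2/(4*pi^2))^(1/3) = (3.986e14 * 45265.5^2 / (4*pi^2))^(1/3)
r = 2.7451794e+07 m = 27451.7942 km
alt = r - R_E = 27451.7942 - 6371 = 21080.7942 km

21080.7942 km


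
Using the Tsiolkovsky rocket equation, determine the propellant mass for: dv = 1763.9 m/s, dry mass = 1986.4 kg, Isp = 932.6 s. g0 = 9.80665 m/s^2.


ve = Isp * g0 = 932.6 * 9.80665 = 9145.681790 m/s
mass ratio = exp(dv/ve) = exp(1763.9/9145.681790) = 1.21272146
m_prop = m_dry * (mr - 1) = 1986.4 * (1.21272146 - 1)
m_prop = 422.5499 kg

422.5499 kg


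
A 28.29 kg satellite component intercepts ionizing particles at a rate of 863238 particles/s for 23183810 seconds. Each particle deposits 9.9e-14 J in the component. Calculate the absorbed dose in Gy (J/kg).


Total energy deposited = rate * time * E_per
  = 863238 * 23183810 * 9.9e-14 = 1.9813 J
Dose = E_total / mass = 1.9813 / 28.29
Dose = 0.0700354 Gy

0.0700 Gy


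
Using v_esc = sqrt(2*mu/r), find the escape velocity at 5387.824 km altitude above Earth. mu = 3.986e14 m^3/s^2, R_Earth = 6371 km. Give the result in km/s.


r = 6371.0 + 5387.824 = 11758.8240 km = 1.1758824e+07 m
v_esc = sqrt(2*mu/r) = sqrt(2*3.986e14 / 1.1758824e+07)
v_esc = 8233.8263 m/s = 8.2338 km/s

8.2338 km/s


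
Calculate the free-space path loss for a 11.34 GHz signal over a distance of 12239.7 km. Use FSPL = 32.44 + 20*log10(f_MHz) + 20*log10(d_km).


f = 11.34 GHz = 11340.0000 MHz
d = 12239.7 km
FSPL = 32.44 + 20*log10(11340.0000) + 20*log10(12239.7)
FSPL = 32.44 + 81.0923 + 81.7554
FSPL = 195.2877 dB

195.2877 dB


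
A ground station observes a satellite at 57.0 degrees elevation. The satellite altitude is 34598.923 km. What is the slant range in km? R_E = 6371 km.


h = 34598.923 km, el = 57.0 deg
d = -R_E*sin(el) + sqrt((R_E*sin(el))^2 + 2*R_E*h + h^2)
d = -6371.0000*sin(0.9948377) + sqrt((6371.0000*0.8386706)^2 + 2*6371.0000*34598.923 + 34598.923^2)
d = 35479.5492 km

35479.5492 km


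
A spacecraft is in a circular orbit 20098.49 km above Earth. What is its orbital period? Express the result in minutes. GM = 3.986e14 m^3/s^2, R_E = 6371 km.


r = 26469.4900 km = 2.646949e+07 m
T = 2*pi*sqrt(r^3/mu) = 2*pi*sqrt(1.8545422e+22 / 3.986e14)
T = 42857.7712 s = 714.2962 min

714.2962 minutes


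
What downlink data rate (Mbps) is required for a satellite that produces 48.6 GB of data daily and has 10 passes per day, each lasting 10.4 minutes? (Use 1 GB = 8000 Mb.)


total contact time = 10 * 10.4 * 60 = 6240.0000 s
data = 48.6 GB = 388800.0000 Mb
rate = 388800.0000 / 6240.0000 = 62.3077 Mbps

62.3077 Mbps


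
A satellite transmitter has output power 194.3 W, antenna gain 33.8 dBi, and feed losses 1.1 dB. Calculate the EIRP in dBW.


Pt = 194.3 W = 22.8847 dBW
EIRP = Pt_dBW + Gt - losses = 22.8847 + 33.8 - 1.1 = 55.5847 dBW

55.5847 dBW


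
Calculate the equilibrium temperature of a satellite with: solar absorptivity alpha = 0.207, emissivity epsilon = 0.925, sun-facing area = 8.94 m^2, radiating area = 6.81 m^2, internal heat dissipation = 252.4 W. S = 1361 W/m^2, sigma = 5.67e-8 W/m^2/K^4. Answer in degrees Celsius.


Numerator = alpha*S*A_sun + Q_int = 0.207*1361*8.94 + 252.4 = 2771.0394 W
Denominator = eps*sigma*A_rad = 0.925*5.67e-8*6.81 = 3.5716747e-07 W/K^4
T^4 = 7.7583755e+09 K^4
T = 296.7855 K = 23.6355 C

23.6355 degrees Celsius


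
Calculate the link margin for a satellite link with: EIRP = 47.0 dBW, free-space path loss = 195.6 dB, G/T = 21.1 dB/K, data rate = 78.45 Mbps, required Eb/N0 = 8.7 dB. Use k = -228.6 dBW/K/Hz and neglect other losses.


C/N0 = EIRP - FSPL + G/T - k = 47.0 - 195.6 + 21.1 - (-228.6)
C/N0 = 101.1000 dB-Hz
R_b = 78.45 Mbps = 7.845e+07 bps -> 10*log10(R_b) = 78.9459 dB-Hz
Eb/N0 = C/N0 - 10*log10(R_b) = 101.1000 - 78.9459 = 22.1541 dB
Margin = Eb/N0 - Eb/N0_req = 22.1541 - 8.7 = 13.4541 dB (link closes)

13.4541 dB


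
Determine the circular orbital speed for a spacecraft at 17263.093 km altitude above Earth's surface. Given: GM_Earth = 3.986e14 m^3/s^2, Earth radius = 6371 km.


r = R_E + alt = 6371.0 + 17263.093 = 23634.0930 km = 2.3634093e+07 m
v = sqrt(mu/r) = sqrt(3.986e14 / 2.3634093e+07) = 4106.7586 m/s = 4.1068 km/s

4.1068 km/s


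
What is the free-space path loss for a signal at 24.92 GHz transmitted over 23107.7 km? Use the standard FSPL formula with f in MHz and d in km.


f = 24.92 GHz = 24920.0000 MHz
d = 23107.7 km
FSPL = 32.44 + 20*log10(24920.0000) + 20*log10(23107.7)
FSPL = 32.44 + 87.9310 + 87.2751
FSPL = 207.6461 dB

207.6461 dB


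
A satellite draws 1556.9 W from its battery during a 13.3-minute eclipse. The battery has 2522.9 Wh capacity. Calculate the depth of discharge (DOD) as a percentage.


E_used = P * t / 60 = 1556.9 * 13.3 / 60 = 345.1128 Wh
DOD = E_used / E_total * 100 = 345.1128 / 2522.9 * 100
DOD = 13.6792 %

13.6792 %


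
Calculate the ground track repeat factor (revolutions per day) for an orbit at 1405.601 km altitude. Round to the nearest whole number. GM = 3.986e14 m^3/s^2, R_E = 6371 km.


r = 7.776601e+06 m
T = 2*pi*sqrt(r^3/mu) = 6824.8946 s = 113.7482 min
revs/day = 1440 / 113.7482 = 12.6595
Rounded: 13 revolutions per day

13 revolutions per day


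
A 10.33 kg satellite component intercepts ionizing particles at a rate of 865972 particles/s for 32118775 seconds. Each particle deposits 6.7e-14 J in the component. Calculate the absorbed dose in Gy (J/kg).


Total energy deposited = rate * time * E_per
  = 865972 * 32118775 * 6.7e-14 = 1.8635 J
Dose = E_total / mass = 1.8635 / 10.33
Dose = 0.1804003 Gy

0.1804 Gy


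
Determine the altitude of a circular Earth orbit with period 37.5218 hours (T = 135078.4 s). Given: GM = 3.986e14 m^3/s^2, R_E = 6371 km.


T = 135078.4 s
r = (mu*T^2/(4*pi^2))^(1/3) = (3.986e14 * 135078.4^2 / (4*pi^2))^(1/3)
r = 5.6900549e+07 m = 56900.5491 km
alt = r - R_E = 56900.5491 - 6371 = 50529.5491 km

50529.5491 km


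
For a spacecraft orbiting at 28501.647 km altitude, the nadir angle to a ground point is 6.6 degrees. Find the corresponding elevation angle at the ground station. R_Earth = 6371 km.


r = R_E + alt = 34872.6470 km
Law of sines in the satellite / Earth-center / ground-point triangle:
  sin(nadir)/R_E = sin(90 + el)/r  =>  cos(el) = (r/R_E)*sin(nadir)
cos(el) = (34872.6470 / 6371.0000) * sin(6.6 deg) = 0.6291261
el = arccos(0.6291261) = 51.0143 deg
(Earth-central angle = 90 - nadir - el = 32.3857 deg)

51.0143 degrees


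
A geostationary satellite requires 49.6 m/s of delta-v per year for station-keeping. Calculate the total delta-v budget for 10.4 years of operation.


dV = rate * years = 49.6 * 10.4
dV = 515.8400 m/s

515.8400 m/s


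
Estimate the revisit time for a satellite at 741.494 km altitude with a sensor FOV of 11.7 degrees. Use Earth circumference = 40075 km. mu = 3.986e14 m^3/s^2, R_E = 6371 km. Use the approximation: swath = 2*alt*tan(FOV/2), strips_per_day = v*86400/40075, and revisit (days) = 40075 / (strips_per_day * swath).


swath = 2*741.494*tan(0.1021018) = 151.9440 km
v = sqrt(mu/r) = 7486.1356 m/s = 7.4861 km/s
strips/day = v*86400/40075 = 7.4861*86400/40075 = 16.1398
coverage/day = strips * swath = 16.1398 * 151.9440 = 2452.3452 km
revisit = 40075 / 2452.3452 = 16.3415 days

16.3415 days


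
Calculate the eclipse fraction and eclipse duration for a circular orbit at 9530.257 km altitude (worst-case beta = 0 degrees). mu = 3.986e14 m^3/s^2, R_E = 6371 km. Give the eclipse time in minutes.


r = 15901.2570 km
T = 332.5884 min
Eclipse fraction = arcsin(R_E/r)/pi = arcsin(6371.0000/15901.2570)/pi
= arcsin(0.4006601)/pi = 0.1312192
Eclipse duration = 0.1312192 * 332.5884 = 43.6420 min

43.6420 minutes


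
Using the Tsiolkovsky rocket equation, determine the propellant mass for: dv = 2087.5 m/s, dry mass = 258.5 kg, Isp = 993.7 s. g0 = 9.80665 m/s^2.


ve = Isp * g0 = 993.7 * 9.80665 = 9744.868105 m/s
mass ratio = exp(dv/ve) = exp(2087.5/9744.868105) = 1.23888938
m_prop = m_dry * (mr - 1) = 258.5 * (1.23888938 - 1)
m_prop = 61.7529 kg

61.7529 kg


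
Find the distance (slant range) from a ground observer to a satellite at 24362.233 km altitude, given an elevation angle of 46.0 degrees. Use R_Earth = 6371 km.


h = 24362.233 km, el = 46.0 deg
d = -R_E*sin(el) + sqrt((R_E*sin(el))^2 + 2*R_E*h + h^2)
d = -6371.0000*sin(0.8028515) + sqrt((6371.0000*0.7193398)^2 + 2*6371.0000*24362.233 + 24362.233^2)
d = 25829.9957 km

25829.9957 km


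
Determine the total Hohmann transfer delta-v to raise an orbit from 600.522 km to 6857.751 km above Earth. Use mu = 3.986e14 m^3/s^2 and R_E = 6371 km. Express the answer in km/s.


r1 = 6971.5220 km = 6.971522e+06 m
r2 = 13228.7510 km = 1.3228751e+07 m
dv1 = sqrt(mu/r1)*(sqrt(2*r2/(r1+r2)) - 1) = 1092.2304 m/s
dv2 = sqrt(mu/r2)*(1 - sqrt(2*r1/(r1+r2))) = 928.7342 m/s
total dv = |dv1| + |dv2| = 1092.2304 + 928.7342 = 2020.9647 m/s = 2.0210 km/s

2.0210 km/s


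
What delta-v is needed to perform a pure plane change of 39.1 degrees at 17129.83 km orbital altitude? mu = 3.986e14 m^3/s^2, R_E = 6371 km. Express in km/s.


r = 23500.8300 km = 2.350083e+07 m
V = sqrt(mu/r) = 4118.3860 m/s
di = 39.1 deg = 0.6824237 rad
dV = 2*V*sin(di/2) = 2*4118.3860*sin(0.3412119)
dV = 2756.2656 m/s = 2.7563 km/s

2.7563 km/s


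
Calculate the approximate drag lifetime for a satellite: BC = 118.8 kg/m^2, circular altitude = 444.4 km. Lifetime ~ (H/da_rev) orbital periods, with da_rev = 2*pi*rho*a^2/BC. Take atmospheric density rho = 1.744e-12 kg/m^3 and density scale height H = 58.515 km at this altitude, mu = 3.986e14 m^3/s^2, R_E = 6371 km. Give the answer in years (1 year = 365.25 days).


a = R_E + alt = 6815.4000 km = 6.8154e+06 m
da_rev = 2*pi*rho*a^2/BC = 2*pi*1.744e-12*(6.8154e+06)^2/118.8 = 4.284426 m per revolution
N = H/da_rev = 58515.0000 m / 4.284426 m = 13657.6067 revolutions
P = 2*pi*sqrt(a^3/mu) = 5599.4871 s
lifetime = N*P = 13657.6067 * 5599.4871 = 7.6475592e+07 s = 885.1342 days
years = 885.1342 / 365.25 = 2.4234 years

2.4234 years


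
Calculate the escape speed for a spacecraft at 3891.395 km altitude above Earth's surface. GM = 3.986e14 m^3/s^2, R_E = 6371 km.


r = 6371.0 + 3891.395 = 10262.3950 km = 1.0262395e+07 m
v_esc = sqrt(2*mu/r) = sqrt(2*3.986e14 / 1.0262395e+07)
v_esc = 8813.7207 m/s = 8.8137 km/s

8.8137 km/s


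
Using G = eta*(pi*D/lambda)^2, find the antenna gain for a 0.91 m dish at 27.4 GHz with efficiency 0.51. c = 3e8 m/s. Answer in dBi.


lambda = c/f = 3e8 / 2.74e+10 = 0.01094891 m
G = eta*(pi*D/lambda)^2 = 0.51*(pi*0.91/0.01094891)^2
G = 34770.5309 (linear)
G = 10*log10(34770.5309) = 45.4121 dBi

45.4121 dBi


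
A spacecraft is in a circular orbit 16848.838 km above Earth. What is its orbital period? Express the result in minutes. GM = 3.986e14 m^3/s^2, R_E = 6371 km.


r = 23219.8380 km = 2.3219838e+07 m
T = 2*pi*sqrt(r^3/mu) = 2*pi*sqrt(1.2519228e+22 / 3.986e14)
T = 35212.7545 s = 586.8792 min

586.8792 minutes


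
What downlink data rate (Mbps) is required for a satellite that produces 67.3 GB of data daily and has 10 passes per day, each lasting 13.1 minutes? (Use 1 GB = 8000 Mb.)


total contact time = 10 * 13.1 * 60 = 7860.0000 s
data = 67.3 GB = 538400.0000 Mb
rate = 538400.0000 / 7860.0000 = 68.4987 Mbps

68.4987 Mbps


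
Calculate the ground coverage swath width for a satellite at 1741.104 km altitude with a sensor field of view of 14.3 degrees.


FOV = 14.3 deg = 0.2495821 rad
swath = 2 * alt * tan(FOV/2) = 2 * 1741.104 * tan(0.124791)
swath = 2 * 1741.104 * 0.1254429
swath = 436.8182 km

436.8182 km


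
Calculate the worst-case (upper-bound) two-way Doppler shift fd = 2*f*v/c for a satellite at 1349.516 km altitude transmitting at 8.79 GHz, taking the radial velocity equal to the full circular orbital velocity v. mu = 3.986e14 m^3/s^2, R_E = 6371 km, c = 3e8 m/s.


r = 7.720516e+06 m
v = sqrt(mu/r) = 7185.3096 m/s (worst-case radial velocity)
f = 8.79 GHz = 8.79e+09 Hz
fd = 2*f*v/c = 2*8.79e+09*7185.3096/3.0e+08
fd = 421059.1404 Hz

421059.1404 Hz


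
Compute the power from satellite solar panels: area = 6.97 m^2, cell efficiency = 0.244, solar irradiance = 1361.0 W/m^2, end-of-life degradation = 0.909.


P = area * eta * S * degradation
P = 6.97 * 0.244 * 1361.0 * 0.909
P = 2103.9946 W

2103.9946 W


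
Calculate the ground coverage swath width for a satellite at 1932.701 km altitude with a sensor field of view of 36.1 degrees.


FOV = 36.1 deg = 0.6300639 rad
swath = 2 * alt * tan(FOV/2) = 2 * 1932.701 * tan(0.3150319)
swath = 2 * 1932.701 * 0.3258848
swath = 1259.6756 km

1259.6756 km


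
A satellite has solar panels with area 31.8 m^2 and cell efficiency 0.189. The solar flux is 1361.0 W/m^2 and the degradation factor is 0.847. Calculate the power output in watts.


P = area * eta * S * degradation
P = 31.8 * 0.189 * 1361.0 * 0.847
P = 6928.3602 W

6928.3602 W


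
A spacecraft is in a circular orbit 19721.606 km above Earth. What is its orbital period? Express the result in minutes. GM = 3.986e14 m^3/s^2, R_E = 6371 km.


r = 26092.6060 km = 2.6092606e+07 m
T = 2*pi*sqrt(r^3/mu) = 2*pi*sqrt(1.7764475e+22 / 3.986e14)
T = 41945.6961 s = 699.0949 min

699.0949 minutes


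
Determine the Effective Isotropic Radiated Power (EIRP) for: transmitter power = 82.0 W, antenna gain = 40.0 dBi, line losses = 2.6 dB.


Pt = 82.0 W = 19.1381 dBW
EIRP = Pt_dBW + Gt - losses = 19.1381 + 40.0 - 2.6 = 56.5381 dBW

56.5381 dBW


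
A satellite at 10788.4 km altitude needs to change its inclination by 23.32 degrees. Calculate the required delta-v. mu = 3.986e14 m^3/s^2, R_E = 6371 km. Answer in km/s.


r = 17159.4000 km = 1.71594e+07 m
V = sqrt(mu/r) = 4819.6733 m/s
di = 23.32 deg = 0.4070108 rad
dV = 2*V*sin(di/2) = 2*4819.6733*sin(0.2035054)
dV = 1948.1468 m/s = 1.9481 km/s

1.9481 km/s


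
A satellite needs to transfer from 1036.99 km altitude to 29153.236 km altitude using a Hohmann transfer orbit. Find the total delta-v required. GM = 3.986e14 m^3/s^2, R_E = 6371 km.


r1 = 7407.9900 km = 7.40799e+06 m
r2 = 35524.2360 km = 3.5524236e+07 m
dv1 = sqrt(mu/r1)*(sqrt(2*r2/(r1+r2)) - 1) = 2101.0421 m/s
dv2 = sqrt(mu/r2)*(1 - sqrt(2*r1/(r1+r2))) = 1381.9082 m/s
total dv = |dv1| + |dv2| = 2101.0421 + 1381.9082 = 3482.9503 m/s = 3.4830 km/s

3.4830 km/s


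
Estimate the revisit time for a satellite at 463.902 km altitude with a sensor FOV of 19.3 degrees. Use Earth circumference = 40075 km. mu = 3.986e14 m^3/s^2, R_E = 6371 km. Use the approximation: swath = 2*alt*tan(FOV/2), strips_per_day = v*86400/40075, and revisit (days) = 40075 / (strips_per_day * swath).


swath = 2*463.902*tan(0.1684243) = 157.7592 km
v = sqrt(mu/r) = 7636.6432 m/s = 7.6366 km/s
strips/day = v*86400/40075 = 7.6366*86400/40075 = 16.4643
coverage/day = strips * swath = 16.4643 * 157.7592 = 2597.3922 km
revisit = 40075 / 2597.3922 = 15.4289 days

15.4289 days


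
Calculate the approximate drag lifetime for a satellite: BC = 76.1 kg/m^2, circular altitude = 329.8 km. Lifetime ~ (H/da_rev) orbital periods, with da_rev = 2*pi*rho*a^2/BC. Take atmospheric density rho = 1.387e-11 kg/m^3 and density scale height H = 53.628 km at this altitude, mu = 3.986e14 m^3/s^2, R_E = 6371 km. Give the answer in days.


a = R_E + alt = 6700.8000 km = 6.7008e+06 m
da_rev = 2*pi*rho*a^2/BC = 2*pi*1.387e-11*(6.7008e+06)^2/76.1 = 51.419161 m per revolution
N = H/da_rev = 53628.0000 m / 51.419161 m = 1042.9575 revolutions
P = 2*pi*sqrt(a^3/mu) = 5458.8506 s
lifetime = N*P = 1042.9575 * 5458.8506 = 5.6933492e+06 s = 65.8952 days

65.8952 days


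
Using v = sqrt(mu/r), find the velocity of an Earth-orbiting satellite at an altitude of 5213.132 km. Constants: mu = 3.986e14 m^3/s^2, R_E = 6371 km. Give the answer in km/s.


r = R_E + alt = 6371.0 + 5213.132 = 11584.1320 km = 1.1584132e+07 m
v = sqrt(mu/r) = sqrt(3.986e14 / 1.1584132e+07) = 5865.9303 m/s = 5.8659 km/s

5.8659 km/s


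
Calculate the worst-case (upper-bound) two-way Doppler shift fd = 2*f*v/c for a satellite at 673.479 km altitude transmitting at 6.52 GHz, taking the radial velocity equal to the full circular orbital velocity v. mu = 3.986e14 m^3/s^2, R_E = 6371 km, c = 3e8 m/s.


r = 7.044479e+06 m
v = sqrt(mu/r) = 7522.1884 m/s (worst-case radial velocity)
f = 6.52 GHz = 6.52e+09 Hz
fd = 2*f*v/c = 2*6.52e+09*7522.1884/3.0e+08
fd = 326964.4567 Hz

326964.4567 Hz


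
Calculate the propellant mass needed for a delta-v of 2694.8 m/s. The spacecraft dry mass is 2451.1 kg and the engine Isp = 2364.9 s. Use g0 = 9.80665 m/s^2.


ve = Isp * g0 = 2364.9 * 9.80665 = 23191.746585 m/s
mass ratio = exp(dv/ve) = exp(2694.8/23191.746585) = 1.12321657
m_prop = m_dry * (mr - 1) = 2451.1 * (1.12321657 - 1)
m_prop = 302.0161 kg

302.0161 kg


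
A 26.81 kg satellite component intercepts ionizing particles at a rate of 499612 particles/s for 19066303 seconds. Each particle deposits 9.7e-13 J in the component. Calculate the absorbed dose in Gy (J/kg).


Total energy deposited = rate * time * E_per
  = 499612 * 19066303 * 9.7e-13 = 9.2400 J
Dose = E_total / mass = 9.2400 / 26.81
Dose = 0.3446468 Gy

0.3446 Gy


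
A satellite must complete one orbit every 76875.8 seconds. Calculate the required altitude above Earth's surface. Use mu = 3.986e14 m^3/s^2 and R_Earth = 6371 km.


T = 76875.8 s
r = (mu*T^2/(4*pi^2))^(1/3) = (3.986e14 * 76875.8^2 / (4*pi^2))^(1/3)
r = 3.9076796e+07 m = 39076.7963 km
alt = r - R_E = 39076.7963 - 6371 = 32705.7963 km

32705.7963 km


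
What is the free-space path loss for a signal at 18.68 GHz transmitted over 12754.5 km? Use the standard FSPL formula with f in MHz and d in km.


f = 18.68 GHz = 18680.0000 MHz
d = 12754.5 km
FSPL = 32.44 + 20*log10(18680.0000) + 20*log10(12754.5)
FSPL = 32.44 + 85.4275 + 82.1133
FSPL = 199.9808 dB

199.9808 dB


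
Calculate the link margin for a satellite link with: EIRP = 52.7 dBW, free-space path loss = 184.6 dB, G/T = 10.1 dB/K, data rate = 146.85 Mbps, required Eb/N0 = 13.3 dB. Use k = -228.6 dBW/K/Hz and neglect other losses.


C/N0 = EIRP - FSPL + G/T - k = 52.7 - 184.6 + 10.1 - (-228.6)
C/N0 = 106.8000 dB-Hz
R_b = 146.85 Mbps = 1.4685e+08 bps -> 10*log10(R_b) = 81.6687 dB-Hz
Eb/N0 = C/N0 - 10*log10(R_b) = 106.8000 - 81.6687 = 25.1313 dB
Margin = Eb/N0 - Eb/N0_req = 25.1313 - 13.3 = 11.8313 dB (link closes)

11.8313 dB


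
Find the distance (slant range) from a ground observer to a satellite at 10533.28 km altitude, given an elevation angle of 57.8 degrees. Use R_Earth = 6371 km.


h = 10533.28 km, el = 57.8 deg
d = -R_E*sin(el) + sqrt((R_E*sin(el))^2 + 2*R_E*h + h^2)
d = -6371.0000*sin(1.0088) + sqrt((6371.0000*0.8461932)^2 + 2*6371.0000*10533.28 + 10533.28^2)
d = 11168.7634 km

11168.7634 km


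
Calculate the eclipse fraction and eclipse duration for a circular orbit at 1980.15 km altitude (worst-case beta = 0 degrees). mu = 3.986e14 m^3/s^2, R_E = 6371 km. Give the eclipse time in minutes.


r = 8351.1500 km
T = 126.5842 min
Eclipse fraction = arcsin(R_E/r)/pi = arcsin(6371.0000/8351.1500)/pi
= arcsin(0.7628889)/pi = 0.2762197
Eclipse duration = 0.2762197 * 126.5842 = 34.9650 min

34.9650 minutes


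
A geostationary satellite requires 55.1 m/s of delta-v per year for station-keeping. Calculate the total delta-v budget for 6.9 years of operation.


dV = rate * years = 55.1 * 6.9
dV = 380.1900 m/s

380.1900 m/s


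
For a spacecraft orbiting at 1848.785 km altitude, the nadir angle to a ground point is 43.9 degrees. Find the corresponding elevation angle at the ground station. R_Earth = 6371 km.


r = R_E + alt = 8219.7850 km
Law of sines in the satellite / Earth-center / ground-point triangle:
  sin(nadir)/R_E = sin(90 + el)/r  =>  cos(el) = (r/R_E)*sin(nadir)
cos(el) = (8219.7850 / 6371.0000) * sin(43.9 deg) = 0.8946184
el = arccos(0.8946184) = 26.5405 deg
(Earth-central angle = 90 - nadir - el = 19.5595 deg)

26.5405 degrees


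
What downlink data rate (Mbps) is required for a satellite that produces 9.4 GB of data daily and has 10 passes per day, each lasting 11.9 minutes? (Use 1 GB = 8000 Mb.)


total contact time = 10 * 11.9 * 60 = 7140.0000 s
data = 9.4 GB = 75200.0000 Mb
rate = 75200.0000 / 7140.0000 = 10.5322 Mbps

10.5322 Mbps


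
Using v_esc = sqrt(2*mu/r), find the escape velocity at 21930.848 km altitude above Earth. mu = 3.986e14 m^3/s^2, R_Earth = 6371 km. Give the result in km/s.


r = 6371.0 + 21930.848 = 28301.8480 km = 2.8301848e+07 m
v_esc = sqrt(2*mu/r) = sqrt(2*3.986e14 / 2.8301848e+07)
v_esc = 5307.3319 m/s = 5.3073 km/s

5.3073 km/s


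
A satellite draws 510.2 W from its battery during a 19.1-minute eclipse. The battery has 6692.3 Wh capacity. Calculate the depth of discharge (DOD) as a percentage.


E_used = P * t / 60 = 510.2 * 19.1 / 60 = 162.4137 Wh
DOD = E_used / E_total * 100 = 162.4137 / 6692.3 * 100
DOD = 2.4269 %

2.4269 %


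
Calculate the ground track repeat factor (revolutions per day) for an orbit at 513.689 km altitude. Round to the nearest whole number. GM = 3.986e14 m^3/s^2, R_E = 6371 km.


r = 6.884689e+06 m
T = 2*pi*sqrt(r^3/mu) = 5685.0948 s = 94.7516 min
revs/day = 1440 / 94.7516 = 15.1976
Rounded: 15 revolutions per day

15 revolutions per day


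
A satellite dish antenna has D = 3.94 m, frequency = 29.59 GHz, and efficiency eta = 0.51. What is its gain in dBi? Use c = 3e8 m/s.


lambda = c/f = 3e8 / 2.959e+10 = 0.01013856 m
G = eta*(pi*D/lambda)^2 = 0.51*(pi*3.94/0.01013856)^2
G = 760168.3543 (linear)
G = 10*log10(760168.3543) = 58.8091 dBi

58.8091 dBi


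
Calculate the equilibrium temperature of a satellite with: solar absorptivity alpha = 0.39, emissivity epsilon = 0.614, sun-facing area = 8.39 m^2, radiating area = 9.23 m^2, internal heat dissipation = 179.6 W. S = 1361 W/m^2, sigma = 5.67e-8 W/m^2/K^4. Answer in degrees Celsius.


Numerator = alpha*S*A_sun + Q_int = 0.39*1361*8.39 + 179.6 = 4632.9281 W
Denominator = eps*sigma*A_rad = 0.614*5.67e-8*9.23 = 3.2133137e-07 W/K^4
T^4 = 1.4417914e+10 K^4
T = 346.5178 K = 73.3678 C

73.3678 degrees Celsius


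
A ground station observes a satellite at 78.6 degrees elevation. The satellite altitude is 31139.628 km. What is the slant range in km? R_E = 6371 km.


h = 31139.628 km, el = 78.6 deg
d = -R_E*sin(el) + sqrt((R_E*sin(el))^2 + 2*R_E*h + h^2)
d = -6371.0000*sin(1.3718) + sqrt((6371.0000*0.9802712)^2 + 2*6371.0000*31139.628 + 31139.628^2)
d = 31244.1767 km

31244.1767 km


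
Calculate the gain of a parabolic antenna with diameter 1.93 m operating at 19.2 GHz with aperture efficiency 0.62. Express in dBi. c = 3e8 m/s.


lambda = c/f = 3e8 / 1.92e+10 = 0.015625 m
G = eta*(pi*D/lambda)^2 = 0.62*(pi*1.93/0.015625)^2
G = 93361.1088 (linear)
G = 10*log10(93361.1088) = 49.7017 dBi

49.7017 dBi


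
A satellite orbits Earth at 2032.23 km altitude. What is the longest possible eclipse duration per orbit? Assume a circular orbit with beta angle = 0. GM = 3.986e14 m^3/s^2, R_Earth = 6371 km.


r = 8403.2300 km
T = 127.7701 min
Eclipse fraction = arcsin(R_E/r)/pi = arcsin(6371.0000/8403.2300)/pi
= arcsin(0.7581609)/pi = 0.2739018
Eclipse duration = 0.2739018 * 127.7701 = 34.9965 min

34.9965 minutes


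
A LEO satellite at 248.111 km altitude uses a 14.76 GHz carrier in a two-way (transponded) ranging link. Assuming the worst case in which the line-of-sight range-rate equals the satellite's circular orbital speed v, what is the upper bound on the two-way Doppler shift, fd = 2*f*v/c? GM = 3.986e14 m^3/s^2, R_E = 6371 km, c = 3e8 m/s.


r = 6.619111e+06 m
v = sqrt(mu/r) = 7760.1268 m/s (worst-case radial velocity)
f = 14.76 GHz = 1.476e+10 Hz
fd = 2*f*v/c = 2*1.476e+10*7760.1268/3.0e+08
fd = 763596.4727 Hz

763596.4727 Hz


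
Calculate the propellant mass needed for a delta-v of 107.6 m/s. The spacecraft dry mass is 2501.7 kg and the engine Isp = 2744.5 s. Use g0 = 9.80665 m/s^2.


ve = Isp * g0 = 2744.5 * 9.80665 = 26914.350925 m/s
mass ratio = exp(dv/ve) = exp(107.6/26914.350925) = 1.00400587
m_prop = m_dry * (mr - 1) = 2501.7 * (1.00400587 - 1)
m_prop = 10.0215 kg

10.0215 kg


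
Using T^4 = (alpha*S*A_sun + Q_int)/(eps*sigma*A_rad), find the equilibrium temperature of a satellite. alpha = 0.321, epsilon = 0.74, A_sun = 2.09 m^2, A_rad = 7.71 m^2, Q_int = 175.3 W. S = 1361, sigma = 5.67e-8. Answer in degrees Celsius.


Numerator = alpha*S*A_sun + Q_int = 0.321*1361*2.09 + 175.3 = 1088.3813 W
Denominator = eps*sigma*A_rad = 0.74*5.67e-8*7.71 = 3.2349618e-07 W/K^4
T^4 = 3.3644332e+09 K^4
T = 240.8396 K = -32.3104 C

-32.3104 degrees Celsius


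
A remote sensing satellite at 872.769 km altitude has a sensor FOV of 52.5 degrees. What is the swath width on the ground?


FOV = 52.5 deg = 0.9162979 rad
swath = 2 * alt * tan(FOV/2) = 2 * 872.769 * tan(0.4581489)
swath = 2 * 872.769 * 0.4931454
swath = 860.8041 km

860.8041 km


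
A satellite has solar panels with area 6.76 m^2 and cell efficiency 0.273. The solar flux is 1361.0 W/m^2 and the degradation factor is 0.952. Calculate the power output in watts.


P = area * eta * S * degradation
P = 6.76 * 0.273 * 1361.0 * 0.952
P = 2391.1368 W

2391.1368 W


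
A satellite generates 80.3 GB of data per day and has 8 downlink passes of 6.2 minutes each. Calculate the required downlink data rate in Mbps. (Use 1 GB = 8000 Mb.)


total contact time = 8 * 6.2 * 60 = 2976.0000 s
data = 80.3 GB = 642400.0000 Mb
rate = 642400.0000 / 2976.0000 = 215.8602 Mbps

215.8602 Mbps


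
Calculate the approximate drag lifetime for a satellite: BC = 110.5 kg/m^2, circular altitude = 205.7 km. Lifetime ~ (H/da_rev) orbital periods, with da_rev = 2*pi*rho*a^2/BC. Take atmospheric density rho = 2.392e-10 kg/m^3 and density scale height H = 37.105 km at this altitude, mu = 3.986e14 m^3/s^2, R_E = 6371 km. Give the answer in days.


a = R_E + alt = 6576.7000 km = 6.5767e+06 m
da_rev = 2*pi*rho*a^2/BC = 2*pi*2.392e-10*(6.5767e+06)^2/110.5 = 588.294555 m per revolution
N = H/da_rev = 37105.0000 m / 588.294555 m = 63.0721 revolutions
P = 2*pi*sqrt(a^3/mu) = 5307.9066 s
lifetime = N*P = 63.0721 * 5307.9066 = 334781.0565 s = 3.8748 days

3.8748 days


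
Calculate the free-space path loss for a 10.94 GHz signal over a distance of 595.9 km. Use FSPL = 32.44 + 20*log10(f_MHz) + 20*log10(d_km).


f = 10.94 GHz = 10940.0000 MHz
d = 595.9 km
FSPL = 32.44 + 20*log10(10940.0000) + 20*log10(595.9)
FSPL = 32.44 + 80.7803 + 55.5035
FSPL = 168.7238 dB

168.7238 dB


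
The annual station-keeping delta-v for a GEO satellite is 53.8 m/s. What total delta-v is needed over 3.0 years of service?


dV = rate * years = 53.8 * 3.0
dV = 161.4000 m/s

161.4000 m/s


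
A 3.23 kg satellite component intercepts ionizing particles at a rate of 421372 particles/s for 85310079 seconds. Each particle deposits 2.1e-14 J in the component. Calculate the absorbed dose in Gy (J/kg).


Total energy deposited = rate * time * E_per
  = 421372 * 85310079 * 2.1e-14 = 0.7548929 J
Dose = E_total / mass = 0.7548929 / 3.23
Dose = 0.233713 Gy

0.2337 Gy


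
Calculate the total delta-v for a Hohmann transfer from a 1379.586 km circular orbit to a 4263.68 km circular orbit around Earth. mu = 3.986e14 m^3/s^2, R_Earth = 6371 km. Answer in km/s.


r1 = 7750.5860 km = 7.750586e+06 m
r2 = 10634.6800 km = 1.063468e+07 m
dv1 = sqrt(mu/r1)*(sqrt(2*r2/(r1+r2)) - 1) = 542.0029 m/s
dv2 = sqrt(mu/r2)*(1 - sqrt(2*r1/(r1+r2))) = 500.6650 m/s
total dv = |dv1| + |dv2| = 542.0029 + 500.6650 = 1042.6679 m/s = 1.0427 km/s

1.0427 km/s


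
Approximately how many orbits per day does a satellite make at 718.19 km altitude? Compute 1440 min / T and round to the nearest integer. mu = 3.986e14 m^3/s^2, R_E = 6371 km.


r = 7.08919e+06 m
T = 2*pi*sqrt(r^3/mu) = 5940.2695 s = 99.0045 min
revs/day = 1440 / 99.0045 = 14.5448
Rounded: 15 revolutions per day

15 revolutions per day


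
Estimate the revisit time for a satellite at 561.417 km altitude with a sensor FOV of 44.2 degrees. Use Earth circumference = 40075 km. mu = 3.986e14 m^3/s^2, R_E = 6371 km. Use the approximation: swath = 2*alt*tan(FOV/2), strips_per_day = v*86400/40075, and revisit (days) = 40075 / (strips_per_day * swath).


swath = 2*561.417*tan(0.3857178) = 455.9356 km
v = sqrt(mu/r) = 7582.7425 m/s = 7.5827 km/s
strips/day = v*86400/40075 = 7.5827*86400/40075 = 16.3481
coverage/day = strips * swath = 16.3481 * 455.9356 = 7453.6678 km
revisit = 40075 / 7453.6678 = 5.3765 days

5.3765 days


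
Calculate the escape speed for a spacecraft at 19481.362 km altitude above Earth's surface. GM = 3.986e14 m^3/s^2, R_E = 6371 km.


r = 6371.0 + 19481.362 = 25852.3620 km = 2.5852362e+07 m
v_esc = sqrt(2*mu/r) = sqrt(2*3.986e14 / 2.5852362e+07)
v_esc = 5553.0749 m/s = 5.5531 km/s

5.5531 km/s


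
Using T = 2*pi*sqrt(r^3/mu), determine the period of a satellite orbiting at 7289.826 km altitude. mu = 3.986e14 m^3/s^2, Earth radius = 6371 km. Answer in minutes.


r = 13660.8260 km = 1.3660826e+07 m
T = 2*pi*sqrt(r^3/mu) = 2*pi*sqrt(2.5493583e+21 / 3.986e14)
T = 15890.1011 s = 264.8350 min

264.8350 minutes


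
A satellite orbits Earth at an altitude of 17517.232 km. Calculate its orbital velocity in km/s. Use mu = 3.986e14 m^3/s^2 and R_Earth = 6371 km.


r = R_E + alt = 6371.0 + 17517.232 = 23888.2320 km = 2.3888232e+07 m
v = sqrt(mu/r) = sqrt(3.986e14 / 2.3888232e+07) = 4084.8550 m/s = 4.0849 km/s

4.0849 km/s


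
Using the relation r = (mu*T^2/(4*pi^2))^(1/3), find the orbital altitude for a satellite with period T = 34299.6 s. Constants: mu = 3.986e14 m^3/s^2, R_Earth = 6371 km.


T = 34299.6 s
r = (mu*T^2/(4*pi^2))^(1/3) = (3.986e14 * 34299.6^2 / (4*pi^2))^(1/3)
r = 2.281665e+07 m = 22816.6505 km
alt = r - R_E = 22816.6505 - 6371 = 16445.6505 km

16445.6505 km


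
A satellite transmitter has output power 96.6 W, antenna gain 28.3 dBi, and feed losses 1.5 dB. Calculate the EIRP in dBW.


Pt = 96.6 W = 19.8498 dBW
EIRP = Pt_dBW + Gt - losses = 19.8498 + 28.3 - 1.5 = 46.6498 dBW

46.6498 dBW


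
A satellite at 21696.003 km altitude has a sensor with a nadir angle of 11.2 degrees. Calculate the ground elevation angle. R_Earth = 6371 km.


r = R_E + alt = 28067.0030 km
Law of sines in the satellite / Earth-center / ground-point triangle:
  sin(nadir)/R_E = sin(90 + el)/r  =>  cos(el) = (r/R_E)*sin(nadir)
cos(el) = (28067.0030 / 6371.0000) * sin(11.2 deg) = 0.8556861
el = arccos(0.8556861) = 31.1644 deg
(Earth-central angle = 90 - nadir - el = 47.6356 deg)

31.1644 degrees


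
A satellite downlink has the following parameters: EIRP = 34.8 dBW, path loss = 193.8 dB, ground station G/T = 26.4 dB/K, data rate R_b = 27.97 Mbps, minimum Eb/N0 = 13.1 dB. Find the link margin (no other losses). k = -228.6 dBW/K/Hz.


C/N0 = EIRP - FSPL + G/T - k = 34.8 - 193.8 + 26.4 - (-228.6)
C/N0 = 96.0000 dB-Hz
R_b = 27.97 Mbps = 2.797e+07 bps -> 10*log10(R_b) = 74.4669 dB-Hz
Eb/N0 = C/N0 - 10*log10(R_b) = 96.0000 - 74.4669 = 21.5331 dB
Margin = Eb/N0 - Eb/N0_req = 21.5331 - 13.1 = 8.4331 dB (link closes)

8.4331 dB


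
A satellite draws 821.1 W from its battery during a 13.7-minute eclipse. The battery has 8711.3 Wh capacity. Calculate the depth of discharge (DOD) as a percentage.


E_used = P * t / 60 = 821.1 * 13.7 / 60 = 187.4845 Wh
DOD = E_used / E_total * 100 = 187.4845 / 8711.3 * 100
DOD = 2.1522 %

2.1522 %


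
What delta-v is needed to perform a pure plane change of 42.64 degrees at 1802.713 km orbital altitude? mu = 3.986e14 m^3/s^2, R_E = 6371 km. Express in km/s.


r = 8173.7130 km = 8.173713e+06 m
V = sqrt(mu/r) = 6983.2719 m/s
di = 42.64 deg = 0.7442084 rad
dV = 2*V*sin(di/2) = 2*6983.2719*sin(0.3721042)
dV = 5077.9062 m/s = 5.0779 km/s

5.0779 km/s


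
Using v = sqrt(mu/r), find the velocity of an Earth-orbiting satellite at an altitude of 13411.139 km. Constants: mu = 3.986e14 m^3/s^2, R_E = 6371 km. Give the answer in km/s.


r = R_E + alt = 6371.0 + 13411.139 = 19782.1390 km = 1.9782139e+07 m
v = sqrt(mu/r) = sqrt(3.986e14 / 1.9782139e+07) = 4488.8183 m/s = 4.4888 km/s

4.4888 km/s


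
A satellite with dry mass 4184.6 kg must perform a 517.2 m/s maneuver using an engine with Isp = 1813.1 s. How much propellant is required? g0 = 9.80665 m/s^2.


ve = Isp * g0 = 1813.1 * 9.80665 = 17780.437115 m/s
mass ratio = exp(dv/ve) = exp(517.2/17780.437115) = 1.02951534
m_prop = m_dry * (mr - 1) = 4184.6 * (1.02951534 - 1)
m_prop = 123.5099 kg

123.5099 kg


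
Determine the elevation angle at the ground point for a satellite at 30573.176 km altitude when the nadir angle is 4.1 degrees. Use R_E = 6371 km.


r = R_E + alt = 36944.1760 km
Law of sines in the satellite / Earth-center / ground-point triangle:
  sin(nadir)/R_E = sin(90 + el)/r  =>  cos(el) = (r/R_E)*sin(nadir)
cos(el) = (36944.1760 / 6371.0000) * sin(4.1 deg) = 0.4145996
el = arccos(0.4145996) = 65.5059 deg
(Earth-central angle = 90 - nadir - el = 20.3941 deg)

65.5059 degrees


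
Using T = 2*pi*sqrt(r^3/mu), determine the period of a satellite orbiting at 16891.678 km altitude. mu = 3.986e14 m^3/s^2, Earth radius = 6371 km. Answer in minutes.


r = 23262.6780 km = 2.3262678e+07 m
T = 2*pi*sqrt(r^3/mu) = 2*pi*sqrt(1.2588649e+22 / 3.986e14)
T = 35310.2494 s = 588.5042 min

588.5042 minutes


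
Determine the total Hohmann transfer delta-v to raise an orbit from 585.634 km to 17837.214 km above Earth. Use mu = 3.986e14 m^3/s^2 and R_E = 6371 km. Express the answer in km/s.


r1 = 6956.6340 km = 6.956634e+06 m
r2 = 24208.2140 km = 2.4208214e+07 m
dv1 = sqrt(mu/r1)*(sqrt(2*r2/(r1+r2)) - 1) = 1865.2725 m/s
dv2 = sqrt(mu/r2)*(1 - sqrt(2*r1/(r1+r2))) = 1346.5200 m/s
total dv = |dv1| + |dv2| = 1865.2725 + 1346.5200 = 3211.7924 m/s = 3.2118 km/s

3.2118 km/s


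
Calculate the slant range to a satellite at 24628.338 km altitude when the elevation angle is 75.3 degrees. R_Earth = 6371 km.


h = 24628.338 km, el = 75.3 deg
d = -R_E*sin(el) + sqrt((R_E*sin(el))^2 + 2*R_E*h + h^2)
d = -6371.0000*sin(1.3142) + sqrt((6371.0000*0.9672678)^2 + 2*6371.0000*24628.338 + 24628.338^2)
d = 24794.6892 km

24794.6892 km


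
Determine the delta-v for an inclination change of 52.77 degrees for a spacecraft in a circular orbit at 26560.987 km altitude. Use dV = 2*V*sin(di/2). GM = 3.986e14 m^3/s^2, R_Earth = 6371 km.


r = 32931.9870 km = 3.2931987e+07 m
V = sqrt(mu/r) = 3479.0421 m/s
di = 52.77 deg = 0.9210102 rad
dV = 2*V*sin(di/2) = 2*3479.0421*sin(0.4605051)
dV = 3092.1772 m/s = 3.0922 km/s

3.0922 km/s


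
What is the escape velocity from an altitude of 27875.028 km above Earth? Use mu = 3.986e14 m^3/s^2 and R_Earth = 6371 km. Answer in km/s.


r = 6371.0 + 27875.028 = 34246.0280 km = 3.4246028e+07 m
v_esc = sqrt(2*mu/r) = sqrt(2*3.986e14 / 3.4246028e+07)
v_esc = 4824.7914 m/s = 4.8248 km/s

4.8248 km/s


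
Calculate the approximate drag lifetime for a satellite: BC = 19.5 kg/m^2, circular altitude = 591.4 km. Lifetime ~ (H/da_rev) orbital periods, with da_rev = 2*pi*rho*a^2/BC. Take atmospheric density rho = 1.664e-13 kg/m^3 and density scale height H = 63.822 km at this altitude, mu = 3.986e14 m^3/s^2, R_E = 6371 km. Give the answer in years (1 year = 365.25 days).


a = R_E + alt = 6962.4000 km = 6.9624e+06 m
da_rev = 2*pi*rho*a^2/BC = 2*pi*1.664e-13*(6.9624e+06)^2/19.5 = 2.599061 m per revolution
N = H/da_rev = 63822.0000 m / 2.599061 m = 24555.7888 revolutions
P = 2*pi*sqrt(a^3/mu) = 5781.6218 s
lifetime = N*P = 24555.7888 * 5781.6218 = 1.4197228e+08 s = 1643.1977 days
years = 1643.1977 / 365.25 = 4.4988 years

4.4988 years


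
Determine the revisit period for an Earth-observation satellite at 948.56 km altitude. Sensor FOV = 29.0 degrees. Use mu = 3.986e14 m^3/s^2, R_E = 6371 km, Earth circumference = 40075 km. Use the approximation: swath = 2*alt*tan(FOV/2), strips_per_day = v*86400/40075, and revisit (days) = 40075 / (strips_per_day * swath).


swath = 2*948.56*tan(0.2530727) = 490.6286 km
v = sqrt(mu/r) = 7379.4868 m/s = 7.3795 km/s
strips/day = v*86400/40075 = 7.3795*86400/40075 = 15.9099
coverage/day = strips * swath = 15.9099 * 490.6286 = 7805.8324 km
revisit = 40075 / 7805.8324 = 5.1340 days

5.1340 days


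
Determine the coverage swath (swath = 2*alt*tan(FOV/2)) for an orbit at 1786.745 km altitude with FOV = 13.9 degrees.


FOV = 13.9 deg = 0.2426008 rad
swath = 2 * alt * tan(FOV/2) = 2 * 1786.745 * tan(0.1213004)
swath = 2 * 1786.745 * 0.1218988
swath = 435.6043 km

435.6043 km


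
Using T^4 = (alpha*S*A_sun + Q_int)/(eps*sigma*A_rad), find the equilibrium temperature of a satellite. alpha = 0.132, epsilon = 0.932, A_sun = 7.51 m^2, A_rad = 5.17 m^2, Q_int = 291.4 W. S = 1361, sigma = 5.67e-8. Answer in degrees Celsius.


Numerator = alpha*S*A_sun + Q_int = 0.132*1361*7.51 + 291.4 = 1640.5865 W
Denominator = eps*sigma*A_rad = 0.932*5.67e-8*5.17 = 2.7320555e-07 W/K^4
T^4 = 6.0049532e+09 K^4
T = 278.3732 K = 5.2232 C

5.2232 degrees Celsius


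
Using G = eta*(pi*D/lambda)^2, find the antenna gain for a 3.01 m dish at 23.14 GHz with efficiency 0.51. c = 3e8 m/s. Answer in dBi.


lambda = c/f = 3e8 / 2.314e+10 = 0.01296456 m
G = eta*(pi*D/lambda)^2 = 0.51*(pi*3.01/0.01296456)^2
G = 271323.3137 (linear)
G = 10*log10(271323.3137) = 54.3349 dBi

54.3349 dBi


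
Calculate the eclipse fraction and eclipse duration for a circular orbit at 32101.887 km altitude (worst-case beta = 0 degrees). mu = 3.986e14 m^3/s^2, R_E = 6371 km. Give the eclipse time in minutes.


r = 38472.8870 km
T = 1251.6766 min
Eclipse fraction = arcsin(R_E/r)/pi = arcsin(6371.0000/38472.8870)/pi
= arcsin(0.1655971)/pi = 0.05295514
Eclipse duration = 0.05295514 * 1251.6766 = 66.2827 min

66.2827 minutes


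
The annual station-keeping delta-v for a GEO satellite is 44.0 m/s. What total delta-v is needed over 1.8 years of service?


dV = rate * years = 44.0 * 1.8
dV = 79.2000 m/s

79.2000 m/s


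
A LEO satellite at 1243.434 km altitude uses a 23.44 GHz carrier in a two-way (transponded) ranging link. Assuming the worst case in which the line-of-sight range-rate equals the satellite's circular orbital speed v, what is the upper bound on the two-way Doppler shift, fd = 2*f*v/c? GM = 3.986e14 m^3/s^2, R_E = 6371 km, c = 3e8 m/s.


r = 7.614434e+06 m
v = sqrt(mu/r) = 7235.1882 m/s (worst-case radial velocity)
f = 23.44 GHz = 2.344e+10 Hz
fd = 2*f*v/c = 2*2.344e+10*7235.1882/3.0e+08
fd = 1.1306187e+06 Hz

1.1306e+06 Hz


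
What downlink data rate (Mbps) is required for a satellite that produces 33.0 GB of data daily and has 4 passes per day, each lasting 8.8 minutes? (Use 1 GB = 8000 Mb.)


total contact time = 4 * 8.8 * 60 = 2112.0000 s
data = 33.0 GB = 264000.0000 Mb
rate = 264000.0000 / 2112.0000 = 125.0000 Mbps

125.0000 Mbps


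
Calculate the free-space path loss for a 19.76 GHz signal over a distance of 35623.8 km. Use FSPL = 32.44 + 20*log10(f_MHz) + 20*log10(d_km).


f = 19.76 GHz = 19760.0000 MHz
d = 35623.8 km
FSPL = 32.44 + 20*log10(19760.0000) + 20*log10(35623.8)
FSPL = 32.44 + 85.9157 + 91.0348
FSPL = 209.3905 dB

209.3905 dB


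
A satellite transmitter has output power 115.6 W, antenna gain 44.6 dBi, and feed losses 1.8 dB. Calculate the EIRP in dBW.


Pt = 115.6 W = 20.6296 dBW
EIRP = Pt_dBW + Gt - losses = 20.6296 + 44.6 - 1.8 = 63.4296 dBW

63.4296 dBW


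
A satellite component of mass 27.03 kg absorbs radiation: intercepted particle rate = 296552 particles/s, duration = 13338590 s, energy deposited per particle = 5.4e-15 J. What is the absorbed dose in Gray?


Total energy deposited = rate * time * E_per
  = 296552 * 13338590 * 5.4e-15 = 0.02136016 J
Dose = E_total / mass = 0.02136016 / 27.03
Dose = 7.9023906e-04 Gy

7.9024e-04 Gy
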